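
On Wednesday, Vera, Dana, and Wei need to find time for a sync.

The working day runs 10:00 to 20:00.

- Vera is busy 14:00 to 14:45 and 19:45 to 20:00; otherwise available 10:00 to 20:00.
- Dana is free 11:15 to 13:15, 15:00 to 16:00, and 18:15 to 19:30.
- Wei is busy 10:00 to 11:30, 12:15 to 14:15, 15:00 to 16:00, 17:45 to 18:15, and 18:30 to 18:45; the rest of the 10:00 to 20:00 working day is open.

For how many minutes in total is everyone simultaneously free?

Vera free within 10:00–20:00: 10:00–14:00, 14:45–19:45.
Wei free within 10:00–20:00: 11:30–12:15, 14:15–15:00, 16:00–17:45, 18:15–18:30, 18:45–20:00.
Vera ∩ Dana: 11:15–13:15, 15:00–16:00, 18:15–19:30.
Vera ∩ Dana ∩ Wei: 11:30–12:15, 18:15–18:30, 18:45–19:30.
Total common minutes: 45 + 15 + 45 = 105.

105 minutes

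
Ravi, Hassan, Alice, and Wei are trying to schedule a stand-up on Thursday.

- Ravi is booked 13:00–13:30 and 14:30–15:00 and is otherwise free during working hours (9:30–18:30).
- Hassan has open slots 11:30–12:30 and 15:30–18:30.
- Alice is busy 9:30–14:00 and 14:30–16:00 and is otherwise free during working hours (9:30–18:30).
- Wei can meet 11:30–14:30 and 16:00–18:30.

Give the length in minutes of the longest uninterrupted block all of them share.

150 minutes

Ravi free within 09:30–18:30: 09:30–13:00, 13:30–14:30, 15:00–18:30.
Alice free within 09:30–18:30: 14:00–14:30, 16:00–18:30.
Ravi ∩ Hassan: 11:30–12:30, 15:30–18:30.
Ravi ∩ Hassan ∩ Alice: 16:00–18:30.
Ravi ∩ Hassan ∩ Alice ∩ Wei: 16:00–18:30.
Single common window of 150 minutes.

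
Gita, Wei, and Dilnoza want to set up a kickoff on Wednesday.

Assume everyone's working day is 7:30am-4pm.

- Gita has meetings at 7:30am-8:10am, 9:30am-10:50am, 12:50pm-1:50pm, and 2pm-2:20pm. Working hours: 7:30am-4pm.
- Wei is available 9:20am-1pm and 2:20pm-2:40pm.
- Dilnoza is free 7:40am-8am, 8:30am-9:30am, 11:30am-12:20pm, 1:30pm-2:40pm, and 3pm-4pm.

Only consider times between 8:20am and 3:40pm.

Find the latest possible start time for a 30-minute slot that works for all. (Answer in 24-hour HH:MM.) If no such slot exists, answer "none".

11:50

Gita free within 07:30–16:00: 08:10–09:30, 10:50–12:50, 13:50–14:00, 14:20–16:00.
Gita ∩ Wei: 09:20–09:30, 10:50–12:50, 14:20–14:40.
Gita ∩ Wei ∩ Dilnoza: 09:20–09:30, 11:30–12:20, 14:20–14:40.
Restricted to 08:20–15:40: 09:20–09:30, 11:30–12:20, 14:20–14:40.
Windows ≥ 30 min: 11:30–12:20.
Latest start in the last window 11:30–12:20 is 12:20 − 30 min = 11:50.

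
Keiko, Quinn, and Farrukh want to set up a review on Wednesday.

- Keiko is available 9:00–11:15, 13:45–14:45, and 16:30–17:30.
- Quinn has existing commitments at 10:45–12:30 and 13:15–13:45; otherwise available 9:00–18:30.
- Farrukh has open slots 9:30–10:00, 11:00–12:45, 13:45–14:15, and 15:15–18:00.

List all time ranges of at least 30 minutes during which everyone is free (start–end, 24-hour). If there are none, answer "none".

09:30–10:00, 13:45–14:15, 16:30–17:30

Quinn free within 09:00–18:30: 09:00–10:45, 12:30–13:15, 13:45–18:30.
Keiko ∩ Quinn: 09:00–10:45, 13:45–14:45, 16:30–17:30.
Keiko ∩ Quinn ∩ Farrukh: 09:30–10:00, 13:45–14:15, 16:30–17:30.
Windows ≥ 30 min: 09:30–10:00, 13:45–14:15, 16:30–17:30.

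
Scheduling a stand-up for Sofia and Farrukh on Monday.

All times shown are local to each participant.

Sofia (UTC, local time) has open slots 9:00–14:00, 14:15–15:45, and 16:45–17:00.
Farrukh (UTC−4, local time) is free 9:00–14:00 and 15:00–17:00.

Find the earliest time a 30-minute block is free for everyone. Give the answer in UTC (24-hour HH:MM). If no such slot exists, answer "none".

13:00

Sofia → UTC: 09:00–14:00, 14:15–15:45, 16:45–17:00.
Farrukh → UTC: 13:00–18:00, 19:00–21:00.
Sofia ∩ Farrukh: 13:00–14:00, 14:15–15:45, 16:45–17:00.
Windows ≥ 30 min: 13:00–14:00, 14:15–15:45.
Earliest such window starts at 13:00.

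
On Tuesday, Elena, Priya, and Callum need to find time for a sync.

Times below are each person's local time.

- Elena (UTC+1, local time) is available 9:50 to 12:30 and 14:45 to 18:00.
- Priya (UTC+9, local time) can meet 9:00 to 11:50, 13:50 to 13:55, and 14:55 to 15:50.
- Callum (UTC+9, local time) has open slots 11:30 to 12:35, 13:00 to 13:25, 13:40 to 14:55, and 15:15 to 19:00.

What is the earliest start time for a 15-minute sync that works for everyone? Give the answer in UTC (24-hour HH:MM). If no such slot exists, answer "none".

none

Elena → UTC: 08:50–11:30, 13:45–17:00.
Priya → UTC: 00:00–02:50, 04:50–04:55, 05:55–06:50.
Callum → UTC: 02:30–03:35, 04:00–04:25, 04:40–05:55, 06:15–10:00.
Elena ∩ Priya: (none).
Elena ∩ Priya ∩ Callum: (none).
Windows ≥ 15 min: (none).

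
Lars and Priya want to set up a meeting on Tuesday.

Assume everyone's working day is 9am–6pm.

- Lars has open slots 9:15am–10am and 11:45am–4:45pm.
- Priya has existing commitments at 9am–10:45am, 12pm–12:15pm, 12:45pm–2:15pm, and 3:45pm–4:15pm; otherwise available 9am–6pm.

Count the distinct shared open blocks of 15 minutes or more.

4

Priya free within 09:00–18:00: 10:45–12:00, 12:15–12:45, 14:15–15:45, 16:15–18:00.
Lars ∩ Priya: 11:45–12:00, 12:15–12:45, 14:15–15:45, 16:15–16:45.
Windows ≥ 15 min: 11:45–12:00, 12:15–12:45, 14:15–15:45, 16:15–16:45.
That's 4 windows.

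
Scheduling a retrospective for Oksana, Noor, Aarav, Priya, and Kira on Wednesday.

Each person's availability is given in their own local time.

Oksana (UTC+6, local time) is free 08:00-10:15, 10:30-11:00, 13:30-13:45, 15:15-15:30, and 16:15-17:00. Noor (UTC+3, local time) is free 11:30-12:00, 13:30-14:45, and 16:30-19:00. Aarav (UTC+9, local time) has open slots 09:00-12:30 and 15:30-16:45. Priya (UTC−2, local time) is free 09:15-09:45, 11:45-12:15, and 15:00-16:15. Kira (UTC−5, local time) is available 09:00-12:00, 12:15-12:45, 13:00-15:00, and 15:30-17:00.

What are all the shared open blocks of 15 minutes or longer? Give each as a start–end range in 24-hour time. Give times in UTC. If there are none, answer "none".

Oksana → UTC: 02:00–04:15, 04:30–05:00, 07:30–07:45, 09:15–09:30, 10:15–11:00.
Noor → UTC: 08:30–09:00, 10:30–11:45, 13:30–16:00.
Aarav → UTC: 00:00–03:30, 06:30–07:45.
Priya → UTC: 11:15–11:45, 13:45–14:15, 17:00–18:15.
Kira → UTC: 14:00–17:00, 17:15–17:45, 18:00–20:00, 20:30–22:00.
Oksana ∩ Noor: 10:30–11:00.
Oksana ∩ Noor ∩ Aarav: (none).
Oksana ∩ Noor ∩ Aarav ∩ Priya: (none).
Oksana ∩ Noor ∩ Aarav ∩ Priya ∩ Kira: (none).
Windows ≥ 15 min: (none).

none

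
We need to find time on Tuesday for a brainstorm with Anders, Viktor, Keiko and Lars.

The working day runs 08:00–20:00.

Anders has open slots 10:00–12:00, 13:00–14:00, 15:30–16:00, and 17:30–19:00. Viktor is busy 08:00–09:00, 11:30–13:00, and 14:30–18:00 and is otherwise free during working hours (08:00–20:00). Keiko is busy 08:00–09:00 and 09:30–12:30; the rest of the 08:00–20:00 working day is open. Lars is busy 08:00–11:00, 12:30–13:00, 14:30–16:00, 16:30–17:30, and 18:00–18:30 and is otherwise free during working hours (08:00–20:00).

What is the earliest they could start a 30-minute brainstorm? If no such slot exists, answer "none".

13:00

Viktor free within 08:00–20:00: 09:00–11:30, 13:00–14:30, 18:00–20:00.
Keiko free within 08:00–20:00: 09:00–09:30, 12:30–20:00.
Lars free within 08:00–20:00: 11:00–12:30, 13:00–14:30, 16:00–16:30, 17:30–18:00, 18:30–20:00.
Anders ∩ Viktor: 10:00–11:30, 13:00–14:00, 18:00–19:00.
Anders ∩ Viktor ∩ Keiko: 13:00–14:00, 18:00–19:00.
Anders ∩ Viktor ∩ Keiko ∩ Lars: 13:00–14:00, 18:30–19:00.
Windows ≥ 30 min: 13:00–14:00, 18:30–19:00.
Earliest such window starts at 13:00.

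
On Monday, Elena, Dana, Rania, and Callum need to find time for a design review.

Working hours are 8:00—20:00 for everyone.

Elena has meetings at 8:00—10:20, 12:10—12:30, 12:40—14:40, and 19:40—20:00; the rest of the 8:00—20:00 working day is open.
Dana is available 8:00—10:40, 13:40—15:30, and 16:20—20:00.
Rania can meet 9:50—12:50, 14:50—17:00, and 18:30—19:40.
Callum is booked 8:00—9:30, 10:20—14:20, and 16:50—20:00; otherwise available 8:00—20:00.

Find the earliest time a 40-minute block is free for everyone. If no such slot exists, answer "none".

Elena free within 08:00–20:00: 10:20–12:10, 12:30–12:40, 14:40–19:40.
Callum free within 08:00–20:00: 09:30–10:20, 14:20–16:50.
Elena ∩ Dana: 10:20–10:40, 14:40–15:30, 16:20–19:40.
Elena ∩ Dana ∩ Rania: 10:20–10:40, 14:50–15:30, 16:20–17:00, 18:30–19:40.
Elena ∩ Dana ∩ Rania ∩ Callum: 14:50–15:30, 16:20–16:50.
Windows ≥ 40 min: 14:50–15:30.
Earliest such window starts at 14:50.

14:50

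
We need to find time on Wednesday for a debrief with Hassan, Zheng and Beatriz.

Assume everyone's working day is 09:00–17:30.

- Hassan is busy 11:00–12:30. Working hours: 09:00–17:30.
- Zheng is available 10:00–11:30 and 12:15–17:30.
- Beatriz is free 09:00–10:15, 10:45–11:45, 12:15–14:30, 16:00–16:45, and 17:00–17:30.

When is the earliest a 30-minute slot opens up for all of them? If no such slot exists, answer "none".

Hassan free within 09:00–17:30: 09:00–11:00, 12:30–17:30.
Hassan ∩ Zheng: 10:00–11:00, 12:30–17:30.
Hassan ∩ Zheng ∩ Beatriz: 10:00–10:15, 10:45–11:00, 12:30–14:30, 16:00–16:45, 17:00–17:30.
Windows ≥ 30 min: 12:30–14:30, 16:00–16:45, 17:00–17:30.
Earliest such window starts at 12:30.

12:30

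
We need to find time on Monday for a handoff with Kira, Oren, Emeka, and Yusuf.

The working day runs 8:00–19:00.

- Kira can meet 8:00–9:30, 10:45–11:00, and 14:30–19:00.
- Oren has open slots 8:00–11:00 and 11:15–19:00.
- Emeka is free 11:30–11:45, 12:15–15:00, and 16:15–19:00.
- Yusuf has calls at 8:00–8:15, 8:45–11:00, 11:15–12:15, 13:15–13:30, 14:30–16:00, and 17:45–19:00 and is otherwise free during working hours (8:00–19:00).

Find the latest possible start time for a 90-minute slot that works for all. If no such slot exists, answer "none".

Yusuf free within 08:00–19:00: 08:15–08:45, 11:00–11:15, 12:15–13:15, 13:30–14:30, 16:00–17:45.
Kira ∩ Oren: 08:00–09:30, 10:45–11:00, 14:30–19:00.
Kira ∩ Oren ∩ Emeka: 14:30–15:00, 16:15–19:00.
Kira ∩ Oren ∩ Emeka ∩ Yusuf: 16:15–17:45.
Windows ≥ 90 min: 16:15–17:45.
Latest start in the last window 16:15–17:45 is 17:45 − 90 min = 16:15.

16:15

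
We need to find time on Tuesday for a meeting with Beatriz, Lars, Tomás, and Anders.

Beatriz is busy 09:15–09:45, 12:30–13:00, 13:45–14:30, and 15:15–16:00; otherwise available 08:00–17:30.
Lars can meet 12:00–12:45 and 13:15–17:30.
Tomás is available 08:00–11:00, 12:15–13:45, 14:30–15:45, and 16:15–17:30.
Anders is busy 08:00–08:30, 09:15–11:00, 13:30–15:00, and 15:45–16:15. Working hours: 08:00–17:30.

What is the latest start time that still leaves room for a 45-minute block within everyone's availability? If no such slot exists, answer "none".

16:45

Beatriz free within 08:00–17:30: 08:00–09:15, 09:45–12:30, 13:00–13:45, 14:30–15:15, 16:00–17:30.
Anders free within 08:00–17:30: 08:30–09:15, 11:00–13:30, 15:00–15:45, 16:15–17:30.
Beatriz ∩ Lars: 12:00–12:30, 13:15–13:45, 14:30–15:15, 16:00–17:30.
Beatriz ∩ Lars ∩ Tomás: 12:15–12:30, 13:15–13:45, 14:30–15:15, 16:15–17:30.
Beatriz ∩ Lars ∩ Tomás ∩ Anders: 12:15–12:30, 13:15–13:30, 15:00–15:15, 16:15–17:30.
Windows ≥ 45 min: 16:15–17:30.
Latest start in the last window 16:15–17:30 is 17:30 − 45 min = 16:45.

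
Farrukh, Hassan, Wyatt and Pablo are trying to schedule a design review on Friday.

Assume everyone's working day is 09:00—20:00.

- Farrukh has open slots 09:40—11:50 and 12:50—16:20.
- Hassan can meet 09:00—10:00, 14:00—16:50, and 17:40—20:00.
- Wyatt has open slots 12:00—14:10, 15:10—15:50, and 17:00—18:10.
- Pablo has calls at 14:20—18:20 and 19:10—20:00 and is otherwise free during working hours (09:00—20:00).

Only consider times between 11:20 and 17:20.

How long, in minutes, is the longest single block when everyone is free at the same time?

10 minutes

Pablo free within 09:00–20:00: 09:00–14:20, 18:20–19:10.
Farrukh ∩ Hassan: 09:40–10:00, 14:00–16:20.
Farrukh ∩ Hassan ∩ Wyatt: 14:00–14:10, 15:10–15:50.
Farrukh ∩ Hassan ∩ Wyatt ∩ Pablo: 14:00–14:10.
Restricted to 11:20–17:20: 14:00–14:10.
Single common window of 10 minutes.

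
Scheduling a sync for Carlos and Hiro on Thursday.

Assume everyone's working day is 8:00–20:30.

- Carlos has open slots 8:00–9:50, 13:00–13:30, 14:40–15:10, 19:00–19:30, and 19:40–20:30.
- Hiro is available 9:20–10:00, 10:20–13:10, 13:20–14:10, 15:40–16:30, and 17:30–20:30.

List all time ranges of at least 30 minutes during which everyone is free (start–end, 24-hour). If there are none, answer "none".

Carlos ∩ Hiro: 09:20–09:50, 13:00–13:10, 13:20–13:30, 19:00–19:30, 19:40–20:30.
Windows ≥ 30 min: 09:20–09:50, 19:00–19:30, 19:40–20:30.

09:20–09:50, 19:00–19:30, 19:40–20:30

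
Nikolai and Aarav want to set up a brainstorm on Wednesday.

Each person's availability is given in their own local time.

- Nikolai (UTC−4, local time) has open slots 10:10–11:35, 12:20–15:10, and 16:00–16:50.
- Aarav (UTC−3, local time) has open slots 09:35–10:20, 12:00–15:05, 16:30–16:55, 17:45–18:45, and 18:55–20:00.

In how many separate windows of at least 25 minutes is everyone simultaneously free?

2

Nikolai → UTC: 14:10–15:35, 16:20–19:10, 20:00–20:50.
Aarav → UTC: 12:35–13:20, 15:00–18:05, 19:30–19:55, 20:45–21:45, 21:55–23:00.
Nikolai ∩ Aarav: 15:00–15:35, 16:20–18:05, 20:45–20:50.
Windows ≥ 25 min: 15:00–15:35, 16:20–18:05.
That's 2 windows.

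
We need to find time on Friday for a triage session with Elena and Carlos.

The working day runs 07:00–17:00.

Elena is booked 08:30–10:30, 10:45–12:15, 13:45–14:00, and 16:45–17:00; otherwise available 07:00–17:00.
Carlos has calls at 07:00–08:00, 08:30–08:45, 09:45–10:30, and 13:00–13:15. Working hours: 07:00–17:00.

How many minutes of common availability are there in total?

285 minutes

Elena free within 07:00–17:00: 07:00–08:30, 10:30–10:45, 12:15–13:45, 14:00–16:45.
Carlos free within 07:00–17:00: 08:00–08:30, 08:45–09:45, 10:30–13:00, 13:15–17:00.
Elena ∩ Carlos: 08:00–08:30, 10:30–10:45, 12:15–13:00, 13:15–13:45, 14:00–16:45.
Total common minutes: 30 + 15 + 45 + 30 + 165 = 285.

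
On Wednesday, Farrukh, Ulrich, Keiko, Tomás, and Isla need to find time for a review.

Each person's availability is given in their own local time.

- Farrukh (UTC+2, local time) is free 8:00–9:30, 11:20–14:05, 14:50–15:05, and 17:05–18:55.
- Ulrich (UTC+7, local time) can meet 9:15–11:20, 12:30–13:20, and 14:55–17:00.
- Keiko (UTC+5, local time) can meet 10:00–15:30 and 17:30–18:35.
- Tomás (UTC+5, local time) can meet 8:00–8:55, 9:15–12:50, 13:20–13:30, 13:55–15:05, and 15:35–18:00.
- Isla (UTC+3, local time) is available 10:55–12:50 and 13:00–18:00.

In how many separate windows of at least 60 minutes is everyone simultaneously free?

0

Farrukh → UTC: 06:00–07:30, 09:20–12:05, 12:50–13:05, 15:05–16:55.
Ulrich → UTC: 02:15–04:20, 05:30–06:20, 07:55–10:00.
Keiko → UTC: 05:00–10:30, 12:30–13:35.
Tomás → UTC: 03:00–03:55, 04:15–07:50, 08:20–08:30, 08:55–10:05, 10:35–13:00.
Isla → UTC: 07:55–09:50, 10:00–15:00.
Farrukh ∩ Ulrich: 06:00–06:20, 09:20–10:00.
Farrukh ∩ Ulrich ∩ Keiko: 06:00–06:20, 09:20–10:00.
Farrukh ∩ Ulrich ∩ Keiko ∩ Tomás: 06:00–06:20, 09:20–10:00.
Farrukh ∩ Ulrich ∩ Keiko ∩ Tomás ∩ Isla: 09:20–09:50.
Windows ≥ 60 min: (none).
That's 0 windows.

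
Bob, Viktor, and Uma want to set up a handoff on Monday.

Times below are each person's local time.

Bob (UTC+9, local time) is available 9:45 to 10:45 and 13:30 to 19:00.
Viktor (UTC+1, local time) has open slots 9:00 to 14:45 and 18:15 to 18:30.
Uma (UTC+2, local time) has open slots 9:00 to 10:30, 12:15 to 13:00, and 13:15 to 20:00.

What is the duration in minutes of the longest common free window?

Bob → UTC: 00:45–01:45, 04:30–10:00.
Viktor → UTC: 08:00–13:45, 17:15–17:30.
Uma → UTC: 07:00–08:30, 10:15–11:00, 11:15–18:00.
Bob ∩ Viktor: 08:00–10:00.
Bob ∩ Viktor ∩ Uma: 08:00–08:30.
Single common window of 30 minutes.

30 minutes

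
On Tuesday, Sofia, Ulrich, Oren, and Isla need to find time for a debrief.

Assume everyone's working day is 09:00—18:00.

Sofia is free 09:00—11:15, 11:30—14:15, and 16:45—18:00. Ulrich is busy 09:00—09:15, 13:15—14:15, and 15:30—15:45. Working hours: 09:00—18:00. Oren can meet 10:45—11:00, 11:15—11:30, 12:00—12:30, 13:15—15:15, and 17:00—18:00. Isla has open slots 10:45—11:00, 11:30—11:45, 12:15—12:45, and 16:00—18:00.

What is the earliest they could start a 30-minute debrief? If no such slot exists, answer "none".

17:00

Ulrich free within 09:00–18:00: 09:15–13:15, 14:15–15:30, 15:45–18:00.
Sofia ∩ Ulrich: 09:15–11:15, 11:30–13:15, 16:45–18:00.
Sofia ∩ Ulrich ∩ Oren: 10:45–11:00, 12:00–12:30, 17:00–18:00.
Sofia ∩ Ulrich ∩ Oren ∩ Isla: 10:45–11:00, 12:15–12:30, 17:00–18:00.
Windows ≥ 30 min: 17:00–18:00.
Earliest such window starts at 17:00.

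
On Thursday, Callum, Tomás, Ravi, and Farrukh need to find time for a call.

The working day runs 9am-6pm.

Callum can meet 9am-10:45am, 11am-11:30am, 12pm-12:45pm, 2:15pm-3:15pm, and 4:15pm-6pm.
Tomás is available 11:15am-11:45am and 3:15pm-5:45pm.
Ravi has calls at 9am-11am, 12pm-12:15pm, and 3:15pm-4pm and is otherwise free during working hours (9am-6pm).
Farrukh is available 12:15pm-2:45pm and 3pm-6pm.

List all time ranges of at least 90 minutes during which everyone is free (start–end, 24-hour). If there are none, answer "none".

16:15–17:45

Ravi free within 09:00–18:00: 11:00–12:00, 12:15–15:15, 16:00–18:00.
Callum ∩ Tomás: 11:15–11:30, 16:15–17:45.
Callum ∩ Tomás ∩ Ravi: 11:15–11:30, 16:15–17:45.
Callum ∩ Tomás ∩ Ravi ∩ Farrukh: 16:15–17:45.
Windows ≥ 90 min: 16:15–17:45.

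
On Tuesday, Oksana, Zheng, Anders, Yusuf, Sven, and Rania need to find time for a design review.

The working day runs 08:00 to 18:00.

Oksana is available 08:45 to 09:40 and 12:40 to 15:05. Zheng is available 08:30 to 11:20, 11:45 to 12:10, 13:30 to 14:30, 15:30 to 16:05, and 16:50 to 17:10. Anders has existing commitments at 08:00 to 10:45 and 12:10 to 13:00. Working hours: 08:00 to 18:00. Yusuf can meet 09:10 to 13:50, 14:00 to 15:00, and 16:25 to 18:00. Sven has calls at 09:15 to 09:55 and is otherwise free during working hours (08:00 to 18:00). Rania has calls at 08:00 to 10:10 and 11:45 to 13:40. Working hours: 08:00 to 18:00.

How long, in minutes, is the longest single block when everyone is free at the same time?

30 minutes

Anders free within 08:00–18:00: 10:45–12:10, 13:00–18:00.
Sven free within 08:00–18:00: 08:00–09:15, 09:55–18:00.
Rania free within 08:00–18:00: 10:10–11:45, 13:40–18:00.
Oksana ∩ Zheng: 08:45–09:40, 13:30–14:30.
Oksana ∩ Zheng ∩ Anders: 13:30–14:30.
Oksana ∩ Zheng ∩ Anders ∩ Yusuf: 13:30–13:50, 14:00–14:30.
Oksana ∩ Zheng ∩ Anders ∩ Yusuf ∩ Sven: 13:30–13:50, 14:00–14:30.
Oksana ∩ Zheng ∩ Anders ∩ Yusuf ∩ Sven ∩ Rania: 13:40–13:50, 14:00–14:30.
Common window lengths: 10, 30 min; longest is 30.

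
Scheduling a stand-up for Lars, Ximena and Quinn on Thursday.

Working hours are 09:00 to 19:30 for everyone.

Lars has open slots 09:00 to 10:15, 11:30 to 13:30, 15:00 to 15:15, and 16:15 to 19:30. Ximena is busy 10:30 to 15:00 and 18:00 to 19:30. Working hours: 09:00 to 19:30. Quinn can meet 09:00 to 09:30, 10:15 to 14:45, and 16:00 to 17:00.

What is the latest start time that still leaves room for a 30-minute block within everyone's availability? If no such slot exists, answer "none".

16:30

Ximena free within 09:00–19:30: 09:00–10:30, 15:00–18:00.
Lars ∩ Ximena: 09:00–10:15, 15:00–15:15, 16:15–18:00.
Lars ∩ Ximena ∩ Quinn: 09:00–09:30, 16:15–17:00.
Windows ≥ 30 min: 09:00–09:30, 16:15–17:00.
Latest start in the last window 16:15–17:00 is 17:00 − 30 min = 16:30.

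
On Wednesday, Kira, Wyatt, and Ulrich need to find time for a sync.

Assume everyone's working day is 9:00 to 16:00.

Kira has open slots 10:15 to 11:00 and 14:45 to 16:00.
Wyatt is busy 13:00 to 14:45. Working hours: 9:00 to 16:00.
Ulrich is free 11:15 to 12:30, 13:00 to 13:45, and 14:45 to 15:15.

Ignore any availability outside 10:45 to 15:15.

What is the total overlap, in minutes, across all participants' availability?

Wyatt free within 09:00–16:00: 09:00–13:00, 14:45–16:00.
Kira ∩ Wyatt: 10:15–11:00, 14:45–16:00.
Kira ∩ Wyatt ∩ Ulrich: 14:45–15:15.
Restricted to 10:45–15:15: 14:45–15:15.
Total common minutes: 30.

30 minutes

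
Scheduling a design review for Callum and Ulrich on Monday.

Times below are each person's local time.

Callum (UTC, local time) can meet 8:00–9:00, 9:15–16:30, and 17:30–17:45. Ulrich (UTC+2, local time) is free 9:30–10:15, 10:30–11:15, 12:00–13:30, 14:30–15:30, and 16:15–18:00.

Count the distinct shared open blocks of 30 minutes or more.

4

Callum → UTC: 08:00–09:00, 09:15–16:30, 17:30–17:45.
Ulrich → UTC: 07:30–08:15, 08:30–09:15, 10:00–11:30, 12:30–13:30, 14:15–16:00.
Callum ∩ Ulrich: 08:00–08:15, 08:30–09:00, 10:00–11:30, 12:30–13:30, 14:15–16:00.
Windows ≥ 30 min: 08:30–09:00, 10:00–11:30, 12:30–13:30, 14:15–16:00.
That's 4 windows.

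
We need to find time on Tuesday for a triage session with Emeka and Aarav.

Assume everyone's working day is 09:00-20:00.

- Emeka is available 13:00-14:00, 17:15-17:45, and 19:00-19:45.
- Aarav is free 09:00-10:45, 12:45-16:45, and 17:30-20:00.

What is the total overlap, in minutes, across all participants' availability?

120 minutes

Emeka ∩ Aarav: 13:00–14:00, 17:30–17:45, 19:00–19:45.
Total common minutes: 60 + 15 + 45 = 120.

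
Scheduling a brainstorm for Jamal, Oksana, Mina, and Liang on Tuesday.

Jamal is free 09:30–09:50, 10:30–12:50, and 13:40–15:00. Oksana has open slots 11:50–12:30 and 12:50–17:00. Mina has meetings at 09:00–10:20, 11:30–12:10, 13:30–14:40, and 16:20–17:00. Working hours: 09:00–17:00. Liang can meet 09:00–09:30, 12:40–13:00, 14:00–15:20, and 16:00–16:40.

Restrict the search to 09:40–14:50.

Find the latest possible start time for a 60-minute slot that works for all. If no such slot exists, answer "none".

Mina free within 09:00–17:00: 10:20–11:30, 12:10–13:30, 14:40–16:20.
Jamal ∩ Oksana: 11:50–12:30, 13:40–15:00.
Jamal ∩ Oksana ∩ Mina: 12:10–12:30, 14:40–15:00.
Jamal ∩ Oksana ∩ Mina ∩ Liang: 14:40–15:00.
Restricted to 09:40–14:50: 14:40–14:50.
Windows ≥ 60 min: (none).

none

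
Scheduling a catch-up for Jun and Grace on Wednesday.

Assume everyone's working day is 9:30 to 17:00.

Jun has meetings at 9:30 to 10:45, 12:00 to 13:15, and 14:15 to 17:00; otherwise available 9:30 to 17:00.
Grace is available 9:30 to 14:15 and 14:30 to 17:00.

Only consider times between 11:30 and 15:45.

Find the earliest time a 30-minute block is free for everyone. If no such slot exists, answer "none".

Jun free within 09:30–17:00: 10:45–12:00, 13:15–14:15.
Jun ∩ Grace: 10:45–12:00, 13:15–14:15.
Restricted to 11:30–15:45: 11:30–12:00, 13:15–14:15.
Windows ≥ 30 min: 11:30–12:00, 13:15–14:15.
Earliest such window starts at 11:30.

11:30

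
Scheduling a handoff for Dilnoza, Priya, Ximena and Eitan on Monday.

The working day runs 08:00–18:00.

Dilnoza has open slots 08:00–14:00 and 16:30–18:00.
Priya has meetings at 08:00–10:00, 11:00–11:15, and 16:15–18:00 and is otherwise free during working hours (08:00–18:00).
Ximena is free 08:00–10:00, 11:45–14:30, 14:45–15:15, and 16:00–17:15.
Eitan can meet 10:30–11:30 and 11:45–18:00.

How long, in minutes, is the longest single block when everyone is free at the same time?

Priya free within 08:00–18:00: 10:00–11:00, 11:15–16:15.
Dilnoza ∩ Priya: 10:00–11:00, 11:15–14:00.
Dilnoza ∩ Priya ∩ Ximena: 11:45–14:00.
Dilnoza ∩ Priya ∩ Ximena ∩ Eitan: 11:45–14:00.
Single common window of 135 minutes.

135 minutes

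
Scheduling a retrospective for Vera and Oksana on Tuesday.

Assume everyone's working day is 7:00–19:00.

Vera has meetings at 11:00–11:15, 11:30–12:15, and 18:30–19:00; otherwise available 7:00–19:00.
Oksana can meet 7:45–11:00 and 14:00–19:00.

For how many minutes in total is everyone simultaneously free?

465 minutes

Vera free within 07:00–19:00: 07:00–11:00, 11:15–11:30, 12:15–18:30.
Vera ∩ Oksana: 07:45–11:00, 14:00–18:30.
Total common minutes: 195 + 270 = 465.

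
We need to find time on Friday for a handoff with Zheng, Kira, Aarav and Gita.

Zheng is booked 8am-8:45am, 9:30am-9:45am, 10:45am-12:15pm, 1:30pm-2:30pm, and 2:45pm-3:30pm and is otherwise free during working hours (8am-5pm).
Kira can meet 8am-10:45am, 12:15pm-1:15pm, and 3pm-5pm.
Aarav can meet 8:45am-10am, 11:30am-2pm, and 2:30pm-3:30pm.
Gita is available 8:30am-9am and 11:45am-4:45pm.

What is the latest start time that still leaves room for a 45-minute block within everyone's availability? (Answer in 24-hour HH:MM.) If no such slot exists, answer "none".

Zheng free within 08:00–17:00: 08:45–09:30, 09:45–10:45, 12:15–13:30, 14:30–14:45, 15:30–17:00.
Zheng ∩ Kira: 08:45–09:30, 09:45–10:45, 12:15–13:15, 15:30–17:00.
Zheng ∩ Kira ∩ Aarav: 08:45–09:30, 09:45–10:00, 12:15–13:15.
Zheng ∩ Kira ∩ Aarav ∩ Gita: 08:45–09:00, 12:15–13:15.
Windows ≥ 45 min: 12:15–13:15.
Latest start in the last window 12:15–13:15 is 13:15 − 45 min = 12:30.

12:30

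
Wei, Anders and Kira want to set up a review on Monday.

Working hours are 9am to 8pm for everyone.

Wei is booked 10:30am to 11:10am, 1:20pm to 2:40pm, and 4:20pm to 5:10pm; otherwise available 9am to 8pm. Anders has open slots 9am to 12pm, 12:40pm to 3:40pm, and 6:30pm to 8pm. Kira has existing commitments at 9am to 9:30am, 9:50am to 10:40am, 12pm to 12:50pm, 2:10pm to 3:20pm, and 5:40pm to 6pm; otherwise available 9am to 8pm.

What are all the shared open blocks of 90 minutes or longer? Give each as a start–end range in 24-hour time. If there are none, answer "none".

18:30–20:00

Wei free within 09:00–20:00: 09:00–10:30, 11:10–13:20, 14:40–16:20, 17:10–20:00.
Kira free within 09:00–20:00: 09:30–09:50, 10:40–12:00, 12:50–14:10, 15:20–17:40, 18:00–20:00.
Wei ∩ Anders: 09:00–10:30, 11:10–12:00, 12:40–13:20, 14:40–15:40, 18:30–20:00.
Wei ∩ Anders ∩ Kira: 09:30–09:50, 11:10–12:00, 12:50–13:20, 15:20–15:40, 18:30–20:00.
Windows ≥ 90 min: 18:30–20:00.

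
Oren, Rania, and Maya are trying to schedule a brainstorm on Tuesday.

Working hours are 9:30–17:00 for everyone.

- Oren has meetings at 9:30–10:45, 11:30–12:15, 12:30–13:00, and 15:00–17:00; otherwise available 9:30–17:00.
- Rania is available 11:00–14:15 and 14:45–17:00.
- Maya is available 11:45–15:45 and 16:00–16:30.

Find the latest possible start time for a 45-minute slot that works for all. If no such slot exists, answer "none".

13:30

Oren free within 09:30–17:00: 10:45–11:30, 12:15–12:30, 13:00–15:00.
Oren ∩ Rania: 11:00–11:30, 12:15–12:30, 13:00–14:15, 14:45–15:00.
Oren ∩ Rania ∩ Maya: 12:15–12:30, 13:00–14:15, 14:45–15:00.
Windows ≥ 45 min: 13:00–14:15.
Latest start in the last window 13:00–14:15 is 14:15 − 45 min = 13:30.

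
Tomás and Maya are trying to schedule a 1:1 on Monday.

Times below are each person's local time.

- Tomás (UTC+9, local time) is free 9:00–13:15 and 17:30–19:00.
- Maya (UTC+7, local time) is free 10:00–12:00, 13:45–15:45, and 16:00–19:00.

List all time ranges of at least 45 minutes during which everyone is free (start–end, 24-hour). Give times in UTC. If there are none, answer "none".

03:00–04:15, 09:00–10:00

Tomás → UTC: 00:00–04:15, 08:30–10:00.
Maya → UTC: 03:00–05:00, 06:45–08:45, 09:00–12:00.
Tomás ∩ Maya: 03:00–04:15, 08:30–08:45, 09:00–10:00.
Windows ≥ 45 min: 03:00–04:15, 09:00–10:00.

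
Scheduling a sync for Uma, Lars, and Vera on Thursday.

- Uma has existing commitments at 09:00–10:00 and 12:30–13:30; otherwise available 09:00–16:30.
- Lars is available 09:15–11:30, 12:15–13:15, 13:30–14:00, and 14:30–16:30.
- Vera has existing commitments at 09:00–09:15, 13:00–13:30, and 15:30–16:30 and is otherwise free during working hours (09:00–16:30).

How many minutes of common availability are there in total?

195 minutes

Uma free within 09:00–16:30: 10:00–12:30, 13:30–16:30.
Vera free within 09:00–16:30: 09:15–13:00, 13:30–15:30.
Uma ∩ Lars: 10:00–11:30, 12:15–12:30, 13:30–14:00, 14:30–16:30.
Uma ∩ Lars ∩ Vera: 10:00–11:30, 12:15–12:30, 13:30–14:00, 14:30–15:30.
Total common minutes: 90 + 15 + 30 + 60 = 195.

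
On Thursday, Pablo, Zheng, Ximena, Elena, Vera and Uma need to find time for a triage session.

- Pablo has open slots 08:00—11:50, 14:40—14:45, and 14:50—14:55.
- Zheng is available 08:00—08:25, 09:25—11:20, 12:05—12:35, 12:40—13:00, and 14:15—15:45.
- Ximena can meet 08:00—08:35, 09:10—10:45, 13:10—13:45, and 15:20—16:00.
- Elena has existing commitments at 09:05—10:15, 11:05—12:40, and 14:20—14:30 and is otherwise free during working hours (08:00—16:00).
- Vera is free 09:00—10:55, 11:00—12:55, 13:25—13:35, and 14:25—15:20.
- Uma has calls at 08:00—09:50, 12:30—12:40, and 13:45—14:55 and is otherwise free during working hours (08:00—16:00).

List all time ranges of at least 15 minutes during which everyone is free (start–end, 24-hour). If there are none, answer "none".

Elena free within 08:00–16:00: 08:00–09:05, 10:15–11:05, 12:40–14:20, 14:30–16:00.
Uma free within 08:00–16:00: 09:50–12:30, 12:40–13:45, 14:55–16:00.
Pablo ∩ Zheng: 08:00–08:25, 09:25–11:20, 14:40–14:45, 14:50–14:55.
Pablo ∩ Zheng ∩ Ximena: 08:00–08:25, 09:25–10:45.
Pablo ∩ Zheng ∩ Ximena ∩ Elena: 08:00–08:25, 10:15–10:45.
Pablo ∩ Zheng ∩ Ximena ∩ Elena ∩ Vera: 10:15–10:45.
Pablo ∩ Zheng ∩ Ximena ∩ Elena ∩ Vera ∩ Uma: 10:15–10:45.
Windows ≥ 15 min: 10:15–10:45.

10:15–10:45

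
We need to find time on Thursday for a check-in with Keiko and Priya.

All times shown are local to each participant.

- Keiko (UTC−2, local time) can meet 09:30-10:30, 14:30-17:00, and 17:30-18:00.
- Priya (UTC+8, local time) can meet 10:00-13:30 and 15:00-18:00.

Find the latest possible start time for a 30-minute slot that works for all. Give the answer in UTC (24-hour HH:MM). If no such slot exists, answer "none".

none

Keiko → UTC: 11:30–12:30, 16:30–19:00, 19:30–20:00.
Priya → UTC: 02:00–05:30, 07:00–10:00.
Keiko ∩ Priya: (none).
Windows ≥ 30 min: (none).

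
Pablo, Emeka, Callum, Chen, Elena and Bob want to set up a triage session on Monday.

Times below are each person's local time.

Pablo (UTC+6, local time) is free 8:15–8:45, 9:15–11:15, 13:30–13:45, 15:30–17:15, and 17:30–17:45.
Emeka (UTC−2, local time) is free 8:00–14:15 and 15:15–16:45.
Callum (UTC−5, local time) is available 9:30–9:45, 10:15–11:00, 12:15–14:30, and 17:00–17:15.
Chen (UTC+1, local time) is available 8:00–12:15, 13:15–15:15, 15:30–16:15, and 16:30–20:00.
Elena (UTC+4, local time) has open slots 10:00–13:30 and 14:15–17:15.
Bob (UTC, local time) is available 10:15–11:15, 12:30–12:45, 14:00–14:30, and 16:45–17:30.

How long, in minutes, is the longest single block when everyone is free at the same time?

Pablo → UTC: 02:15–02:45, 03:15–05:15, 07:30–07:45, 09:30–11:15, 11:30–11:45.
Emeka → UTC: 10:00–16:15, 17:15–18:45.
Callum → UTC: 14:30–14:45, 15:15–16:00, 17:15–19:30, 22:00–22:15.
Chen → UTC: 07:00–11:15, 12:15–14:15, 14:30–15:15, 15:30–19:00.
Elena → UTC: 06:00–09:30, 10:15–13:15.
Bob → UTC: 10:15–11:15, 12:30–12:45, 14:00–14:30, 16:45–17:30.
Pablo ∩ Emeka: 10:00–11:15, 11:30–11:45.
Pablo ∩ Emeka ∩ Callum: (none).
Pablo ∩ Emeka ∩ Callum ∩ Chen: (none).
Pablo ∩ Emeka ∩ Callum ∩ Chen ∩ Elena: (none).
Pablo ∩ Emeka ∩ Callum ∩ Chen ∩ Elena ∩ Bob: (none).
No common window.

0 minutes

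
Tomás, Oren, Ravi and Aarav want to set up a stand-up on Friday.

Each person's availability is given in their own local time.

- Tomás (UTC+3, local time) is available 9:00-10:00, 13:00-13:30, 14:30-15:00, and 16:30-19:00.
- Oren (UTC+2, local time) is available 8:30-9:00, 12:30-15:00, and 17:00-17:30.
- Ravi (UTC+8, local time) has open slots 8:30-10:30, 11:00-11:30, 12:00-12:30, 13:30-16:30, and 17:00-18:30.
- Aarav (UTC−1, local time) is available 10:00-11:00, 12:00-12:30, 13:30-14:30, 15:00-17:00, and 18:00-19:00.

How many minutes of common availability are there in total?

Tomás → UTC: 06:00–07:00, 10:00–10:30, 11:30–12:00, 13:30–16:00.
Oren → UTC: 06:30–07:00, 10:30–13:00, 15:00–15:30.
Ravi → UTC: 00:30–02:30, 03:00–03:30, 04:00–04:30, 05:30–08:30, 09:00–10:30.
Aarav → UTC: 11:00–12:00, 13:00–13:30, 14:30–15:30, 16:00–18:00, 19:00–20:00.
Tomás ∩ Oren: 06:30–07:00, 11:30–12:00, 15:00–15:30.
Tomás ∩ Oren ∩ Ravi: 06:30–07:00.
Tomás ∩ Oren ∩ Ravi ∩ Aarav: (none).
Total common minutes: 0.

0 minutes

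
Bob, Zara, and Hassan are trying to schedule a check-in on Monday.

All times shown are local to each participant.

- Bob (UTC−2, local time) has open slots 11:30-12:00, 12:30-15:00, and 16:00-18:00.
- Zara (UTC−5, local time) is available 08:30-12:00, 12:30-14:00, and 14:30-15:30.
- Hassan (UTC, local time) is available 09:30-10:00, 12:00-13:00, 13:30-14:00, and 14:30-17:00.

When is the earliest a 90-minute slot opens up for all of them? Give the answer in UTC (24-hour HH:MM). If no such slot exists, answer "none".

14:30

Bob → UTC: 13:30–14:00, 14:30–17:00, 18:00–20:00.
Zara → UTC: 13:30–17:00, 17:30–19:00, 19:30–20:30.
Hassan → UTC: 09:30–10:00, 12:00–13:00, 13:30–14:00, 14:30–17:00.
Bob ∩ Zara: 13:30–14:00, 14:30–17:00, 18:00–19:00, 19:30–20:00.
Bob ∩ Zara ∩ Hassan: 13:30–14:00, 14:30–17:00.
Windows ≥ 90 min: 14:30–17:00.
Earliest such window starts at 14:30.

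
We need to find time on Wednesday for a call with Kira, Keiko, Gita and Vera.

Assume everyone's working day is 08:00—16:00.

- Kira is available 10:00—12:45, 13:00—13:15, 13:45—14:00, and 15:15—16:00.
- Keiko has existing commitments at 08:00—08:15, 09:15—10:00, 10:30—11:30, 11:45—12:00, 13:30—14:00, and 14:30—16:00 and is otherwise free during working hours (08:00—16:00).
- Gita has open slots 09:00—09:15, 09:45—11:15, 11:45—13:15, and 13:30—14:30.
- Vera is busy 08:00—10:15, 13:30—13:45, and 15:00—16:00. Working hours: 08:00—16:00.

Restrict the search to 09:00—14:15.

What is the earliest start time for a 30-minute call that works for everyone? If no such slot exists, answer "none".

Keiko free within 08:00–16:00: 08:15–09:15, 10:00–10:30, 11:30–11:45, 12:00–13:30, 14:00–14:30.
Vera free within 08:00–16:00: 10:15–13:30, 13:45–15:00.
Kira ∩ Keiko: 10:00–10:30, 11:30–11:45, 12:00–12:45, 13:00–13:15.
Kira ∩ Keiko ∩ Gita: 10:00–10:30, 12:00–12:45, 13:00–13:15.
Kira ∩ Keiko ∩ Gita ∩ Vera: 10:15–10:30, 12:00–12:45, 13:00–13:15.
Restricted to 09:00–14:15: 10:15–10:30, 12:00–12:45, 13:00–13:15.
Windows ≥ 30 min: 12:00–12:45.
Earliest such window starts at 12:00.

12:00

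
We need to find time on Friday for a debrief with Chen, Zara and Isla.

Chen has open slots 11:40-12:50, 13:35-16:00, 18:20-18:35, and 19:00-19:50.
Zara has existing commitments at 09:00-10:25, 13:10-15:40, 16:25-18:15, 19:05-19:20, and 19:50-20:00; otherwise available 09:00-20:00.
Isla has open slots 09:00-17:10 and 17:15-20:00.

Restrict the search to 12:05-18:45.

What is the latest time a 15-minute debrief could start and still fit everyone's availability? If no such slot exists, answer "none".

Zara free within 09:00–20:00: 10:25–13:10, 15:40–16:25, 18:15–19:05, 19:20–19:50.
Chen ∩ Zara: 11:40–12:50, 15:40–16:00, 18:20–18:35, 19:00–19:05, 19:20–19:50.
Chen ∩ Zara ∩ Isla: 11:40–12:50, 15:40–16:00, 18:20–18:35, 19:00–19:05, 19:20–19:50.
Restricted to 12:05–18:45: 12:05–12:50, 15:40–16:00, 18:20–18:35.
Windows ≥ 15 min: 12:05–12:50, 15:40–16:00, 18:20–18:35.
Latest start in the last window 18:20–18:35 is 18:35 − 15 min = 18:20.

18:20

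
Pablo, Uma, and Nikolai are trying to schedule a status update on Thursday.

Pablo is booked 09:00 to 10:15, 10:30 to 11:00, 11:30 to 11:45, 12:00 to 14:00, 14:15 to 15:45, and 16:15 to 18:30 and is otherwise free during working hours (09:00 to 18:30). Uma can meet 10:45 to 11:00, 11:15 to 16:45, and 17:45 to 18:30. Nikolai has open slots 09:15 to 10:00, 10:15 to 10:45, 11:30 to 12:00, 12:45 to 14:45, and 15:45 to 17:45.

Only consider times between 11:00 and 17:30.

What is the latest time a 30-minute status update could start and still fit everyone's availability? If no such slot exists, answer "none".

Pablo free within 09:00–18:30: 10:15–10:30, 11:00–11:30, 11:45–12:00, 14:00–14:15, 15:45–16:15.
Pablo ∩ Uma: 11:15–11:30, 11:45–12:00, 14:00–14:15, 15:45–16:15.
Pablo ∩ Uma ∩ Nikolai: 11:45–12:00, 14:00–14:15, 15:45–16:15.
Restricted to 11:00–17:30: 11:45–12:00, 14:00–14:15, 15:45–16:15.
Windows ≥ 30 min: 15:45–16:15.
Latest start in the last window 15:45–16:15 is 16:15 − 30 min = 15:45.

15:45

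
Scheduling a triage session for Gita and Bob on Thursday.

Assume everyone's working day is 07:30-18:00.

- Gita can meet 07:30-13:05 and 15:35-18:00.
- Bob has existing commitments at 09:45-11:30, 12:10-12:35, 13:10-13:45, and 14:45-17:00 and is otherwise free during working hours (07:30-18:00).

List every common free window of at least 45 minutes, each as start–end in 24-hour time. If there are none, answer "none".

Bob free within 07:30–18:00: 07:30–09:45, 11:30–12:10, 12:35–13:10, 13:45–14:45, 17:00–18:00.
Gita ∩ Bob: 07:30–09:45, 11:30–12:10, 12:35–13:05, 17:00–18:00.
Windows ≥ 45 min: 07:30–09:45, 17:00–18:00.

07:30–09:45, 17:00–18:00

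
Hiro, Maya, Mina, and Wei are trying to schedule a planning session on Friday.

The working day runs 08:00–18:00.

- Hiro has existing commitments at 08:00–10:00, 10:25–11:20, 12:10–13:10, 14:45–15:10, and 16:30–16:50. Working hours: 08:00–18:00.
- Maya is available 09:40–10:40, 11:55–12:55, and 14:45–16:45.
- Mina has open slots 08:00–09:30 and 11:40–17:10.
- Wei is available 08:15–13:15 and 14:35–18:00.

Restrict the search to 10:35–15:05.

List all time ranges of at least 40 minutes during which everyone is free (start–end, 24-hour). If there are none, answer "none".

Hiro free within 08:00–18:00: 10:00–10:25, 11:20–12:10, 13:10–14:45, 15:10–16:30, 16:50–18:00.
Hiro ∩ Maya: 10:00–10:25, 11:55–12:10, 15:10–16:30.
Hiro ∩ Maya ∩ Mina: 11:55–12:10, 15:10–16:30.
Hiro ∩ Maya ∩ Mina ∩ Wei: 11:55–12:10, 15:10–16:30.
Restricted to 10:35–15:05: 11:55–12:10.
Windows ≥ 40 min: (none).

none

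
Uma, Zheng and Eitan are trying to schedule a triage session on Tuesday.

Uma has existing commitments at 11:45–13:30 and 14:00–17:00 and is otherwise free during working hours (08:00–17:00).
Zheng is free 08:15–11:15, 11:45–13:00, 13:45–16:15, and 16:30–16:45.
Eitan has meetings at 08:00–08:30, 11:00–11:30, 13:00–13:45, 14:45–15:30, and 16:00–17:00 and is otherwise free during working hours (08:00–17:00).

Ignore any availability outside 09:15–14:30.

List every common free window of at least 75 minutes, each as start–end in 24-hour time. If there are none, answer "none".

09:15–11:00

Uma free within 08:00–17:00: 08:00–11:45, 13:30–14:00.
Eitan free within 08:00–17:00: 08:30–11:00, 11:30–13:00, 13:45–14:45, 15:30–16:00.
Uma ∩ Zheng: 08:15–11:15, 13:45–14:00.
Uma ∩ Zheng ∩ Eitan: 08:30–11:00, 13:45–14:00.
Restricted to 09:15–14:30: 09:15–11:00, 13:45–14:00.
Windows ≥ 75 min: 09:15–11:00.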